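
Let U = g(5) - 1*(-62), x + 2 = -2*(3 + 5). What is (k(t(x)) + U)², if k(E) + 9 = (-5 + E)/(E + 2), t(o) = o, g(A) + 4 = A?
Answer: 786769/256 ≈ 3073.3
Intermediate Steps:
g(A) = -4 + A
x = -18 (x = -2 - 2*(3 + 5) = -2 - 2*8 = -2 - 16 = -18)
k(E) = -9 + (-5 + E)/(2 + E) (k(E) = -9 + (-5 + E)/(E + 2) = -9 + (-5 + E)/(2 + E))
U = 63 (U = (-4 + 5) - 1*(-62) = 1 + 62 = 63)
(k(t(x)) + U)² = ((-23 - 8*(-18))/(2 - 18) + 63)² = ((-23 + 144)/(-16) + 63)² = (-1/16*121 + 63)² = (-121/16 + 63)² = (887/16)² = 786769/256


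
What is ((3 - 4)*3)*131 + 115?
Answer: -278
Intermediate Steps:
((3 - 4)*3)*131 + 115 = -1*3*131 + 115 = -3*131 + 115 = -393 + 115 = -278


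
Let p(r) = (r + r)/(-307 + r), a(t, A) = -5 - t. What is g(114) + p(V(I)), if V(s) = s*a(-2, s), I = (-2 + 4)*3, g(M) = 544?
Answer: 176836/325 ≈ 544.11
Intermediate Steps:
I = 6 (I = 2*3 = 6)
V(s) = -3*s (V(s) = s*(-5 - 1*(-2)) = s*(-5 + 2) = s*(-3) = -3*s)
p(r) = 2*r/(-307 + r) (p(r) = (2*r)/(-307 + r) = 2*r/(-307 + r))
g(114) + p(V(I)) = 544 + 2*(-3*6)/(-307 - 3*6) = 544 + 2*(-18)/(-307 - 18) = 544 + 2*(-18)/(-325) = 544 + 2*(-18)*(-1/325) = 544 + 36/325 = 176836/325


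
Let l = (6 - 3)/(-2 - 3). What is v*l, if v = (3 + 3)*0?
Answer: 0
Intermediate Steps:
l = -3/5 (l = 3/(-5) = 3*(-1/5) = -3/5 ≈ -0.60000)
v = 0 (v = 6*0 = 0)
v*l = 0*(-3/5) = 0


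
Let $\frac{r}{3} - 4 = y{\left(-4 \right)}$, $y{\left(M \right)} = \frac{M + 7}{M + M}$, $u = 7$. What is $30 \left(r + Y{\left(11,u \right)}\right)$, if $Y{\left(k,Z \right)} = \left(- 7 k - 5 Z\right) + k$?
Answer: $- \frac{10815}{4} \approx -2703.8$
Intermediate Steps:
$y{\left(M \right)} = \frac{7 + M}{2 M}$
$r = \frac{87}{8}$ ($r = 12 + 3 \frac{7 - 4}{2 \left(-4\right)} = 12 + 3 \cdot \frac{1}{2} \left(- \frac{1}{4}\right) 3 = 12 + 3 \left(- \frac{3}{8}\right) = 12 - \frac{9}{8} = \frac{87}{8} \approx 10.875$)
$Y{\left(k,Z \right)} = - 6 k - 5 Z$
$30 \left(r + Y{\left(11,u \right)}\right) = 30 \left(\frac{87}{8} - 101\right) = 30 \left(- \frac{721}{8}\right) = - \frac{10815}{4}$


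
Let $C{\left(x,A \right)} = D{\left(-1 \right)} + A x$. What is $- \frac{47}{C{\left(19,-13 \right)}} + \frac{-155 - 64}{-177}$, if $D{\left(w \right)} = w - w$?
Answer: $\frac{20804}{14573} \approx 1.4276$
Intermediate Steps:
$D{\left(w \right)} = 0$
$C{\left(x,A \right)} = A x$ ($C{\left(x,A \right)} = 0 + A x = A x$)
$- \frac{47}{C{\left(19,-13 \right)}} + \frac{-155 - 64}{-177} = - \frac{47}{\left(-13\right) 19} + \frac{-155 - 64}{-177} = - \frac{47}{-247} - - \frac{73}{59} = \left(-47\right) \left(- \frac{1}{247}\right) + \frac{73}{59} = \frac{47}{247} + \frac{73}{59} = \frac{20804}{14573}$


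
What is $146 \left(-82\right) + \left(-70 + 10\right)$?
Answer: $-12032$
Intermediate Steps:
$146 \left(-82\right) + \left(-70 + 10\right) = -11972 - 60 = -12032$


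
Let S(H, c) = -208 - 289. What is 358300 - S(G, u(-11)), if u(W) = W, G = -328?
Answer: 358797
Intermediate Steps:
S(H, c) = -497
358300 - S(G, u(-11)) = 358300 - 1*(-497) = 358300 + 497 = 358797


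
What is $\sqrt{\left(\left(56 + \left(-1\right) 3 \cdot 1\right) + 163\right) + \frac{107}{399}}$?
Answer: $\frac{\sqrt{34430109}}{399} \approx 14.706$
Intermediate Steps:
$\sqrt{\left(\left(56 + \left(-1\right) 3 \cdot 1\right) + 163\right) + \frac{107}{399}} = \sqrt{\left(\left(56 - 3\right) + 163\right) + 107 \cdot \frac{1}{399}} = \sqrt{\left(\left(56 - 3\right) + 163\right) + \frac{107}{399}} = \sqrt{\left(53 + 163\right) + \frac{107}{399}} = \sqrt{216 + \frac{107}{399}} = \sqrt{\frac{86291}{399}} = \frac{\sqrt{34430109}}{399}$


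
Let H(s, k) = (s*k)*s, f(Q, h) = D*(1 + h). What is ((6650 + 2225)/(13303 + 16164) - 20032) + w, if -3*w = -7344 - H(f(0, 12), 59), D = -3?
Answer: 363307518/29467 ≈ 12329.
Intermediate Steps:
f(Q, h) = -3 - 3*h (f(Q, h) = -3*(1 + h) = -3 - 3*h)
H(s, k) = k*s² (H(s, k) = (k*s)*s = k*s²)
w = 32361 (w = -(-7344 - 59*(-3 - 3*12)²)/3 = -(-7344 - 59*(-3 - 36)²)/3 = -(-7344 - 59*(-39)²)/3 = -(-7344 - 59*1521)/3 = -(-7344 - 1*89739)/3 = -(-7344 - 89739)/3 = -⅓*(-97083) = 32361)
((6650 + 2225)/(13303 + 16164) - 20032) + w = ((6650 + 2225)/(13303 + 16164) - 20032) + 32361 = (8875/29467 - 20032) + 32361 = -590274069/29467 + 32361 = 363307518/29467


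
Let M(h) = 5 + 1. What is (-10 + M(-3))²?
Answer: 16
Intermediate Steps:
M(h) = 6
(-10 + M(-3))² = (-10 + 6)² = (-4)² = 16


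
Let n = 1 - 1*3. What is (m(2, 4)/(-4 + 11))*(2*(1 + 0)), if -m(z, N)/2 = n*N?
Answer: 32/7 ≈ 4.5714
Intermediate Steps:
n = -2 (n = 1 - 3 = -2)
m(z, N) = 4*N (m(z, N) = -(-4)*N = 4*N)
(m(2, 4)/(-4 + 11))*(2*(1 + 0)) = ((4*4)/(-4 + 11))*(2*(1 + 0)) = (16/7)*(2*1) = ((⅐)*16)*2 = (16/7)*2 = 32/7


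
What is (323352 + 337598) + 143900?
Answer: 804850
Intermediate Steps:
(323352 + 337598) + 143900 = 660950 + 143900 = 804850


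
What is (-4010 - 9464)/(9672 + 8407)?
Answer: -13474/18079 ≈ -0.74529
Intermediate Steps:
(-4010 - 9464)/(9672 + 8407) = -13474/18079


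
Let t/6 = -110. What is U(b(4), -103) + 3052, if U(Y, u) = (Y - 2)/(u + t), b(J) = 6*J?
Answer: 2328654/763 ≈ 3052.0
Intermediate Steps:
t = -660 (t = 6*(-110) = -660)
U(Y, u) = (-2 + Y)/(-660 + u) (U(Y, u) = (Y - 2)/(u - 660) = (-2 + Y)/(-660 + u))
U(b(4), -103) + 3052 = (-2 + 6*4)/(-660 - 103) + 3052 = (-2 + 24)/(-763) + 3052 = -1/763*22 + 3052 = -22/763 + 3052 = 2328654/763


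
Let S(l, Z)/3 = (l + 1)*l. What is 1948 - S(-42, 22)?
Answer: -3218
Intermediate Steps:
S(l, Z) = 3*l*(1 + l) (S(l, Z) = 3*((l + 1)*l) = 3*((1 + l)*l) = 3*(l*(1 + l)) = 3*l*(1 + l))
1948 - S(-42, 22) = 1948 - 3*(-42)*(1 - 42) = 1948 - 3*(-42)*(-41) = 1948 - 1*5166 = 1948 - 5166 = -3218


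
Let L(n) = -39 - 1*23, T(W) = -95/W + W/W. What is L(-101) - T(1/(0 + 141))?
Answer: 13332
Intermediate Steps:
T(W) = 1 - 95/W (T(W) = -95/W + 1 = 1 - 95/W)
L(n) = -62 (L(n) = -39 - 23 = -62)
L(-101) - T(1/(0 + 141)) = -62 - (-95 + 1/(0 + 141))/(1/(0 + 141)) = -62 - (-95 + 1/141)/(1/141) = -62 - (-95 + 1/141)/1/141 = -62 - 141*(-13394)/141 = -62 - 1*(-13394) = -62 + 13394 = 13332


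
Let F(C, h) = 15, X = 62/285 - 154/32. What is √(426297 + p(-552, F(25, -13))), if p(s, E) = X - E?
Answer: √553990115595/1140 ≈ 652.90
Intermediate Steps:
X = -20953/4560 (X = 62*(1/285) - 154*1/32 = 62/285 - 77/16 = -20953/4560 ≈ -4.5950)
p(s, E) = -20953/4560 - E
√(426297 + p(-552, F(25, -13))) = √(426297 + (-20953/4560 - 1*15)) = √(426297 + (-20953/4560 - 15)) = √(426297 - 89353/4560) = √(1943824967/4560) = √553990115595/1140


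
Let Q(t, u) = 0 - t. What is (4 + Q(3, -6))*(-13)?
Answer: -13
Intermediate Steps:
Q(t, u) = -t
(4 + Q(3, -6))*(-13) = (4 - 1*3)*(-13) = (4 - 3)*(-13) = 1*(-13) = -13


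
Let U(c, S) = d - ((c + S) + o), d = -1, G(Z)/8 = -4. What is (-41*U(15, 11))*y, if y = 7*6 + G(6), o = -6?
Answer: 8610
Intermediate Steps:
G(Z) = -32 (G(Z) = 8*(-4) = -32)
y = 10 (y = 7*6 - 32 = 42 - 32 = 10)
U(c, S) = 5 - S - c (U(c, S) = -1 - ((c + S) - 6) = -1 - ((S + c) - 6) = -1 - (-6 + S + c) = -1 + (6 - S - c) = 5 - S - c)
(-41*U(15, 11))*y = -41*(5 - 1*11 - 1*15)*10 = -41*(5 - 11 - 15)*10 = -41*(-21)*10 = 861*10 = 8610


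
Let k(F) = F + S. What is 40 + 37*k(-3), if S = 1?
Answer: -34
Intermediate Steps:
k(F) = 1 + F (k(F) = F + 1 = 1 + F)
40 + 37*k(-3) = 40 + 37*(1 - 3) = 40 + 37*(-2) = 40 - 74 = -34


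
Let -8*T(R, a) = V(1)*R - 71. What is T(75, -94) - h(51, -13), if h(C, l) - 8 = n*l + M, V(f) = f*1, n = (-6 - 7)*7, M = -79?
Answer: -2225/2 ≈ -1112.5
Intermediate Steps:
n = -91 (n = -13*7 = -91)
V(f) = f
T(R, a) = 71/8 - R/8 (T(R, a) = -(1*R - 71)/8 = -(R - 71)/8 = -(-71 + R)/8 = 71/8 - R/8)
h(C, l) = -71 - 91*l (h(C, l) = 8 + (-91*l - 79) = 8 + (-79 - 91*l) = -71 - 91*l)
T(75, -94) - h(51, -13) = (71/8 - ⅛*75) - (-71 - 91*(-13)) = (71/8 - 75/8) - (-71 + 1183) = -½ - 1*1112 = -½ - 1112 = -2225/2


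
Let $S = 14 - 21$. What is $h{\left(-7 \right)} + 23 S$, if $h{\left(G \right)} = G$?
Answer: $-168$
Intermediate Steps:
$S = -7$
$h{\left(-7 \right)} + 23 S = -7 + 23 \left(-7\right) = -7 - 161 = -168$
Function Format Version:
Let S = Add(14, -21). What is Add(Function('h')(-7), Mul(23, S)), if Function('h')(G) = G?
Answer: -168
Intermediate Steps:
S = -7
Add(Function('h')(-7), Mul(23, S)) = Add(-7, Mul(23, -7)) = Add(-7, -161) = -168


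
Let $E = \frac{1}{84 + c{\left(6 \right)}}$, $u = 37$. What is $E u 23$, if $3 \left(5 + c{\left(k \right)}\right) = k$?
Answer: $\frac{851}{81} \approx 10.506$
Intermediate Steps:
$c{\left(k \right)} = -5 + \frac{k}{3}$
$E = \frac{1}{81}$ ($E = \frac{1}{84 + \left(-5 + \frac{1}{3} \cdot 6\right)} = \frac{1}{84 + \left(-5 + 2\right)} = \frac{1}{84 - 3} = \frac{1}{81} \approx 0.012346$)
$E u 23 = \frac{1}{81} \cdot 37 \cdot 23 = \frac{37}{81} \cdot 23 = \frac{851}{81}$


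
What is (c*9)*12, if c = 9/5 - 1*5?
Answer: -1728/5 ≈ -345.60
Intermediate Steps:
c = -16/5 (c = 9*(⅕) - 5 = 9/5 - 5 = -16/5 ≈ -3.2000)
(c*9)*12 = -16/5*9*12 = -144/5*12 = -1728/5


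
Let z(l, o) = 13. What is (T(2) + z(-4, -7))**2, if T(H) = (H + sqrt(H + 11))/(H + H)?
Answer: (54 + sqrt(13))**2/16 ≈ 207.40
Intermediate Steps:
T(H) = (H + sqrt(11 + H))/(2*H) (T(H) = (H + sqrt(11 + H))/((2*H)) = (H + sqrt(11 + H))*(1/(2*H)) = (H + sqrt(11 + H))/(2*H))
(T(2) + z(-4, -7))**2 = ((1/2)*(2 + sqrt(11 + 2))/2 + 13)**2 = ((1/2)*(1/2)*(2 + sqrt(13)) + 13)**2 = ((1/2 + sqrt(13)/4) + 13)**2 = (27/2 + sqrt(13)/4)**2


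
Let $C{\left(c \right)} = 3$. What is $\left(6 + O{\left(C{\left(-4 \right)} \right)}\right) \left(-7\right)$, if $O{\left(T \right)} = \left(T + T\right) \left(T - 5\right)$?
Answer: $42$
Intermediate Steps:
$O{\left(T \right)} = 2 T \left(-5 + T\right)$
$\left(6 + O{\left(C{\left(-4 \right)} \right)}\right) \left(-7\right) = \left(6 + 2 \cdot 3 \left(-5 + 3\right)\right) \left(-7\right) = \left(6 + 2 \cdot 3 \left(-2\right)\right) \left(-7\right) = \left(6 - 12\right) \left(-7\right) = \left(-6\right) \left(-7\right) = 42$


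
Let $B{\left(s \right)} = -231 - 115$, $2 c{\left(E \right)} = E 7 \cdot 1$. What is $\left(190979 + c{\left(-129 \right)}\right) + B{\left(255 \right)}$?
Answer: $\frac{380363}{2} \approx 1.9018 \cdot 10^{5}$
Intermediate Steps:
$c{\left(E \right)} = \frac{7 E}{2}$ ($c{\left(E \right)} = \frac{E 7 \cdot 1}{2} = \frac{7 E 1}{2} = \frac{7 E}{2}$)
$B{\left(s \right)} = -346$ ($B{\left(s \right)} = -231 - 115 = -346$)
$\left(190979 + c{\left(-129 \right)}\right) + B{\left(255 \right)} = \left(190979 + \frac{7}{2} \left(-129\right)\right) - 346 = \left(190979 - \frac{903}{2}\right) - 346 = \frac{381055}{2} - 346 = \frac{380363}{2}$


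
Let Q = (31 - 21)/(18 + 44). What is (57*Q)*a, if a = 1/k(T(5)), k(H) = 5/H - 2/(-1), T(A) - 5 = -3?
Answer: 190/93 ≈ 2.0430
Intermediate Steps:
T(A) = 2 (T(A) = 5 - 3 = 2)
k(H) = 2 + 5/H (k(H) = 5/H - 2*(-1) = 5/H + 2 = 2 + 5/H)
Q = 5/31 (Q = 10/62 = 10*(1/62) = 5/31 ≈ 0.16129)
a = 2/9 (a = 1/(2 + 5/2) = 1/(9/2) = 2/9 ≈ 0.22222)
(57*Q)*a = (57*(5/31))*(2/9) = (285/31)*(2/9) = 190/93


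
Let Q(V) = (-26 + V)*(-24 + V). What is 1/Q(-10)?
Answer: 1/1224 ≈ 0.00081699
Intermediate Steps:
1/Q(-10) = 1/(624 + (-10)**2 - 50*(-10)) = 1/(624 + 100 + 500) = 1/1224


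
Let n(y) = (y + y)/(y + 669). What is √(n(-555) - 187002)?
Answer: I*√67511237/19 ≈ 432.45*I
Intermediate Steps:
n(y) = 2*y/(669 + y) (n(y) = (2*y)/(669 + y) = 2*y/(669 + y))
√(n(-555) - 187002) = √(2*(-555)/(669 - 555) - 187002) = √(2*(-555)/114 - 187002) = √(2*(-555)*(1/114) - 187002) = √(-185/19 - 187002) = √(-3553223/19) = I*√67511237/19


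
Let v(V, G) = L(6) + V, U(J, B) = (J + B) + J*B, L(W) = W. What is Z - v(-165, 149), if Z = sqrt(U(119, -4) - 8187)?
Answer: 159 + 2*I*sqrt(2137) ≈ 159.0 + 92.455*I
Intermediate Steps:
U(J, B) = B + J + B*J (U(J, B) = (B + J) + B*J = B + J + B*J)
v(V, G) = 6 + V
Z = 2*I*sqrt(2137) (Z = sqrt((-4 + 119 - 4*119) - 8187) = sqrt((-4 + 119 - 476) - 8187) = sqrt(-361 - 8187) = sqrt(-8548) = 2*I*sqrt(2137) ≈ 92.455*I)
Z - v(-165, 149) = 2*I*sqrt(2137) - (6 - 165) = 2*I*sqrt(2137) - 1*(-159) = 2*I*sqrt(2137) + 159 = 159 + 2*I*sqrt(2137)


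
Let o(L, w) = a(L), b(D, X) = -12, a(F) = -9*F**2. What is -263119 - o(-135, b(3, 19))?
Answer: -99094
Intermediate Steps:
o(L, w) = -9*L**2
-263119 - o(-135, b(3, 19)) = -263119 - (-9)*(-135)**2 = -263119 - (-9)*18225 = -263119 - 1*(-164025) = -263119 + 164025 = -99094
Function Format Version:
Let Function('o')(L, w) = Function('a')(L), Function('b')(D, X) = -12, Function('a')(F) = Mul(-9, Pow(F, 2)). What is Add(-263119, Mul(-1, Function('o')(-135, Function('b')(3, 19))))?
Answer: -99094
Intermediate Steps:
Function('o')(L, w) = Mul(-9, Pow(L, 2))
Add(-263119, Mul(-1, Function('o')(-135, Function('b')(3, 19)))) = Add(-263119, Mul(-1, Mul(-9, Pow(-135, 2)))) = Add(-263119, Mul(-1, Mul(-9, 18225))) = Add(-263119, Mul(-1, -164025)) = Add(-263119, 164025) = -99094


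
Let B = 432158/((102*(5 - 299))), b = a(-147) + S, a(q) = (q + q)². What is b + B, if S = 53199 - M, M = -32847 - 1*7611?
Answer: 2700098363/14994 ≈ 1.8008e+5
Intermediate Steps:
M = -40458 (M = -32847 - 7611 = -40458)
a(q) = 4*q² (a(q) = (2*q)² = 4*q²)
S = 93657 (S = 53199 - 1*(-40458) = 53199 + 40458 = 93657)
b = 180093 (b = 4*(-147)² + 93657 = 4*21609 + 93657 = 86436 + 93657 = 180093)
B = -216079/14994 (B = 432158/((102*(-294))) = 432158/(-29988) = 432158*(-1/29988) = -216079/14994 ≈ -14.411)
b + B = 180093 - 216079/14994 = 2700098363/14994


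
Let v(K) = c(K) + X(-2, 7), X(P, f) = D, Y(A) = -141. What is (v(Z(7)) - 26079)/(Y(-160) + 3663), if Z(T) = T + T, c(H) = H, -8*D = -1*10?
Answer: -104255/14088 ≈ -7.4003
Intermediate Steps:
D = 5/4 (D = -(-1)*10/8 = -⅛*(-10) = 5/4 ≈ 1.2500)
X(P, f) = 5/4
Z(T) = 2*T
v(K) = 5/4 + K (v(K) = K + 5/4 = 5/4 + K)
(v(Z(7)) - 26079)/(Y(-160) + 3663) = ((5/4 + 2*7) - 26079)/(-141 + 3663) = ((5/4 + 14) - 26079)/3522 = (61/4 - 26079)*(1/3522) = -104255/4*1/3522 = -104255/14088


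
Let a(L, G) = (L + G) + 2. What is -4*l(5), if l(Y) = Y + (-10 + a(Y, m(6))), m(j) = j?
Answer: -32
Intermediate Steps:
a(L, G) = 2 + G + L (a(L, G) = (G + L) + 2 = 2 + G + L)
l(Y) = -2 + 2*Y (l(Y) = Y + (-10 + (2 + 6 + Y)) = Y + (-10 + (8 + Y)) = Y + (-2 + Y) = -2 + 2*Y)
-4*l(5) = -4*(-2 + 2*5) = -4*(-2 + 10) = -4*8 = -32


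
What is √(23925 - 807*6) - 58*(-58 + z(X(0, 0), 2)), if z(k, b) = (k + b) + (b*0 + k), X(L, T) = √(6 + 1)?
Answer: 3248 + √19083 - 116*√7 ≈ 3079.2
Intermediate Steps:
X(L, T) = √7
z(k, b) = b + 2*k (z(k, b) = (b + k) + (0 + k) = (b + k) + k = b + 2*k)
√(23925 - 807*6) - 58*(-58 + z(X(0, 0), 2)) = √(23925 - 807*6) - 58*(-58 + (2 + 2*√7)) = √(23925 - 4842) - 58*(-56 + 2*√7) = √19083 + (3248 - 116*√7) = 3248 + √19083 - 116*√7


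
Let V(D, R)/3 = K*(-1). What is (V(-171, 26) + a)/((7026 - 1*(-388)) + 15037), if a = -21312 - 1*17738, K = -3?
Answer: -39041/22451 ≈ -1.7389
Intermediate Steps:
a = -39050 (a = -21312 - 17738 = -39050)
V(D, R) = 9 (V(D, R) = 3*(-3*(-1)) = 3*3 = 9)
(V(-171, 26) + a)/((7026 - 1*(-388)) + 15037) = (9 - 39050)/((7026 - 1*(-388)) + 15037) = -39041/((7026 + 388) + 15037) = -39041/(7414 + 15037) = -39041/22451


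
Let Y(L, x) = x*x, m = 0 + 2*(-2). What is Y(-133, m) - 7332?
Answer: -7316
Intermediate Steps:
m = -4 (m = 0 - 4 = -4)
Y(L, x) = x²
Y(-133, m) - 7332 = (-4)² - 7332 = 16 - 7332 = -7316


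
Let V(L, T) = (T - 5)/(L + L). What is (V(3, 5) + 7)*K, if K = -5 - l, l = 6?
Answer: -77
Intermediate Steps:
V(L, T) = (-5 + T)/(2*L) (V(L, T) = (-5 + T)/((2*L)) = (-5 + T)*(1/(2*L)) = (-5 + T)/(2*L))
K = -11 (K = -5 - 1*6 = -5 - 6 = -11)
(V(3, 5) + 7)*K = ((1/2)*(-5 + 5)/3 + 7)*(-11) = ((1/2)*(1/3)*0 + 7)*(-11) = (0 + 7)*(-11) = 7*(-11) = -77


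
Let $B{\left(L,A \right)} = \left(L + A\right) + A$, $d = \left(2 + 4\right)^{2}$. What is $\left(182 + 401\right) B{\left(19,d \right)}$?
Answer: $53053$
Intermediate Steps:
$d = 36$ ($d = 6^{2} = 36$)
$B{\left(L,A \right)} = L + 2 A$ ($B{\left(L,A \right)} = \left(A + L\right) + A = L + 2 A$)
$\left(182 + 401\right) B{\left(19,d \right)} = \left(182 + 401\right) \left(19 + 2 \cdot 36\right) = 583 \left(19 + 72\right) = 583 \cdot 91 = 53053$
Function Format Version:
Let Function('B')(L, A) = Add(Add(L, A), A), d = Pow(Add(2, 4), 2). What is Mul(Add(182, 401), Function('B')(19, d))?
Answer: 53053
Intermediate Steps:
d = 36 (d = Pow(6, 2) = 36)
Function('B')(L, A) = Add(L, Mul(2, A)) (Function('B')(L, A) = Add(Add(A, L), A) = Add(L, Mul(2, A)))
Mul(Add(182, 401), Function('B')(19, d)) = Mul(Add(182, 401), Add(19, Mul(2, 36))) = Mul(583, Add(19, 72)) = Mul(583, 91) = 53053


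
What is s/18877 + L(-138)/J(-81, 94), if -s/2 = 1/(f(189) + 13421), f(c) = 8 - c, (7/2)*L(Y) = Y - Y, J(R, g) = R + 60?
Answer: -1/124965740 ≈ -8.0022e-9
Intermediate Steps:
J(R, g) = 60 + R
L(Y) = 0 (L(Y) = 2*(Y - Y)/7 = (2/7)*0 = 0)
s = -1/6620 (s = -2/((8 - 1*189) + 13421) = -2/((8 - 189) + 13421) = -2/(-181 + 13421) = -2/13240 = -2*1/13240 = -1/6620 ≈ -0.00015106)
s/18877 + L(-138)/J(-81, 94) = -1/6620/18877 + 0/(60 - 81) = -1/6620*1/18877 + 0/(-21) = -1/124965740 + 0*(-1/21) = -1/124965740 + 0 = -1/124965740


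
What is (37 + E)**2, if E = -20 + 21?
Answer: 1444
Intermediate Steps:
E = 1
(37 + E)**2 = (37 + 1)**2 = 38**2 = 1444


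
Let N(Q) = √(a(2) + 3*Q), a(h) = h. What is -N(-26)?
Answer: -2*I*√19 ≈ -8.7178*I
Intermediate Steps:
N(Q) = √(2 + 3*Q)
-N(-26) = -√(2 + 3*(-26)) = -√(2 - 78) = -√(-76) = -2*I*√19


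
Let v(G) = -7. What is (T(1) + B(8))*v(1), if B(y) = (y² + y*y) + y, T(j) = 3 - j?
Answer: -966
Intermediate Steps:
B(y) = y + 2*y² (B(y) = (y² + y²) + y = 2*y² + y = y + 2*y²)
(T(1) + B(8))*v(1) = ((3 - 1*1) + 8*(1 + 2*8))*(-7) = ((3 - 1) + 8*(1 + 16))*(-7) = (2 + 8*17)*(-7) = (2 + 136)*(-7) = 138*(-7) = -966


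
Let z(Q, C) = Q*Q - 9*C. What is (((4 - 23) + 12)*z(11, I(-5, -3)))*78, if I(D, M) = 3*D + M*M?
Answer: -95550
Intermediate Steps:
I(D, M) = M**2 + 3*D (I(D, M) = 3*D + M**2 = M**2 + 3*D)
z(Q, C) = Q**2 - 9*C
(((4 - 23) + 12)*z(11, I(-5, -3)))*78 = (((4 - 23) + 12)*(11**2 - 9*((-3)**2 + 3*(-5))))*78 = ((-19 + 12)*(121 - 9*(9 - 15)))*78 = -7*(121 - 9*(-6))*78 = -7*(121 + 54)*78 = -7*175*78 = -1225*78 = -95550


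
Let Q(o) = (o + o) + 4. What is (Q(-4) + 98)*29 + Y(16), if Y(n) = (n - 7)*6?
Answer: 2780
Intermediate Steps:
Q(o) = 4 + 2*o (Q(o) = 2*o + 4 = 4 + 2*o)
Y(n) = -42 + 6*n (Y(n) = (-7 + n)*6 = -42 + 6*n)
(Q(-4) + 98)*29 + Y(16) = ((4 + 2*(-4)) + 98)*29 + (-42 + 6*16) = ((4 - 8) + 98)*29 + (-42 + 96) = (-4 + 98)*29 + 54 = 94*29 + 54 = 2726 + 54 = 2780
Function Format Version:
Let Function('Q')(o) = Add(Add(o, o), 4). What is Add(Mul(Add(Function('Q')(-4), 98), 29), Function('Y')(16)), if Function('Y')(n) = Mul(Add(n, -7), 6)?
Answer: 2780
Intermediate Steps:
Function('Q')(o) = Add(4, Mul(2, o)) (Function('Q')(o) = Add(Mul(2, o), 4) = Add(4, Mul(2, o)))
Function('Y')(n) = Add(-42, Mul(6, n)) (Function('Y')(n) = Mul(Add(-7, n), 6) = Add(-42, Mul(6, n)))
Add(Mul(Add(Function('Q')(-4), 98), 29), Function('Y')(16)) = Add(Mul(Add(Add(4, Mul(2, -4)), 98), 29), Add(-42, Mul(6, 16))) = Add(Mul(Add(Add(4, -8), 98), 29), Add(-42, 96)) = Add(Mul(Add(-4, 98), 29), 54) = Add(Mul(94, 29), 54) = Add(2726, 54) = 2780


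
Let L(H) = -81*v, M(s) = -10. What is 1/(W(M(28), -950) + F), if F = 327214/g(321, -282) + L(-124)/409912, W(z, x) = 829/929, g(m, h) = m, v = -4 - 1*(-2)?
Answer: 61119723804/62357459821669 ≈ 0.00098015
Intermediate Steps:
v = -2 (v = -4 + 2 = -2)
L(H) = 162 (L(H) = -81*(-2) = 162)
W(z, x) = 829/929 (W(z, x) = 829*(1/929) = 829/929)
F = 67064498585/65790876 (F = 327214/321 + 162/409912 = 327214*(1/321) + 162*(1/409912) = 327214/321 + 81/204956 = 67064498585/65790876 ≈ 1019.4)
1/(W(M(28), -950) + F) = 1/(829/929 + 67064498585/65790876) = 1/(62357459821669/61119723804) = 61119723804/62357459821669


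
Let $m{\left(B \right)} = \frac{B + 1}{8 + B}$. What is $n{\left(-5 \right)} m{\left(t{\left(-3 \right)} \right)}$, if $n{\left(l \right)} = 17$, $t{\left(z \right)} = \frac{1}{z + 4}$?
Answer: $\frac{34}{9} \approx 3.7778$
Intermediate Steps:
$t{\left(z \right)} = \frac{1}{4 + z}$
$m{\left(B \right)} = \frac{1 + B}{8 + B}$
$n{\left(-5 \right)} m{\left(t{\left(-3 \right)} \right)} = 17 \frac{1 + \frac{1}{4 - 3}}{8 + \frac{1}{4 - 3}} = 17 \frac{1 + 1^{-1}}{8 + 1^{-1}} = 17 \frac{1 + 1}{8 + 1} = 17 \cdot \frac{1}{9} \cdot 2 = 17 \cdot \frac{2}{9} = \frac{34}{9}$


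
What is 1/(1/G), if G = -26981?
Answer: -26981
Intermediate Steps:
1/(1/G) = 1/(1/(-26981)) = 1/(-1/26981) = -26981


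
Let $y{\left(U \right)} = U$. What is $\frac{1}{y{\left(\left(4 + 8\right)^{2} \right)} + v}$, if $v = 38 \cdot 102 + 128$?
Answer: $\frac{1}{4148} \approx 0.00024108$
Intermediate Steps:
$v = 4004$ ($v = 3876 + 128 = 4004$)
$\frac{1}{y{\left(\left(4 + 8\right)^{2} \right)} + v} = \frac{1}{\left(4 + 8\right)^{2} + 4004} = \frac{1}{12^{2} + 4004} = \frac{1}{144 + 4004} = \frac{1}{4148}$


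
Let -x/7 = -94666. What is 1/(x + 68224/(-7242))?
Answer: 3621/2399464990 ≈ 1.5091e-6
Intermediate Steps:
x = 662662 (x = -7*(-94666) = 662662)
1/(x + 68224/(-7242)) = 1/(662662 + 68224/(-7242)) = 1/(662662 + 68224*(-1/7242)) = 1/(662662 - 34112/3621) = 1/(2399464990/3621) = 3621/2399464990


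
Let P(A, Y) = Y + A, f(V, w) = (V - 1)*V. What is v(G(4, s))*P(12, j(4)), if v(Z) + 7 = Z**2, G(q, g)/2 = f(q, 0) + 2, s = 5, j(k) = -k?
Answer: 6216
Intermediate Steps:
f(V, w) = V*(-1 + V) (f(V, w) = (-1 + V)*V = V*(-1 + V))
G(q, g) = 4 + 2*q*(-1 + q) (G(q, g) = 2*(q*(-1 + q) + 2) = 2*(2 + q*(-1 + q)) = 4 + 2*q*(-1 + q))
v(Z) = -7 + Z**2
P(A, Y) = A + Y
v(G(4, s))*P(12, j(4)) = (-7 + (4 + 2*4*(-1 + 4))**2)*(12 - 1*4) = (-7 + (4 + 2*4*3)**2)*(12 - 4) = (-7 + (4 + 24)**2)*8 = (-7 + 28**2)*8 = (-7 + 784)*8 = 777*8 = 6216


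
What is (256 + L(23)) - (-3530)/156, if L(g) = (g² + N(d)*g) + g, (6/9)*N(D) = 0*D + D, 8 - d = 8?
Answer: 64789/78 ≈ 830.63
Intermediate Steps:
d = 0 (d = 8 - 1*8 = 8 - 8 = 0)
N(D) = 3*D/2 (N(D) = 3*(0*D + D)/2 = 3*(0 + D)/2 = 3*D/2)
L(g) = g + g² (L(g) = (g² + ((3/2)*0)*g) + g = (g² + 0*g) + g = (g² + 0) + g = g² + g = g + g²)
(256 + L(23)) - (-3530)/156 = (256 + 23*(1 + 23)) - (-3530)/156 = (256 + 23*24) - (-3530)/156 = (256 + 552) - 1*(-1765/78) = 808 + 1765/78 = 64789/78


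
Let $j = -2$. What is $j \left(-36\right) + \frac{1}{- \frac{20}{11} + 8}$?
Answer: $\frac{4907}{68} \approx 72.162$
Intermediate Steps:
$j \left(-36\right) + \frac{1}{- \frac{20}{11} + 8} = \left(-2\right) \left(-36\right) + \frac{1}{- \frac{20}{11} + 8} = 72 + \frac{1}{\left(-20\right) \frac{1}{11} + 8} = 72 + \frac{1}{- \frac{20}{11} + 8} = 72 + \frac{1}{\frac{68}{11}} = 72 + \frac{11}{68} = \frac{4907}{68}$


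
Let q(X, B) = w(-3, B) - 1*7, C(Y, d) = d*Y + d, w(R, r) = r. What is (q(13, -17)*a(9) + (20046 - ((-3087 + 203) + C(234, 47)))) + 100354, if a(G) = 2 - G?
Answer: 112407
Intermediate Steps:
C(Y, d) = d + Y*d (C(Y, d) = Y*d + d = d + Y*d)
q(X, B) = -7 + B (q(X, B) = B - 1*7 = B - 7 = -7 + B)
(q(13, -17)*a(9) + (20046 - ((-3087 + 203) + C(234, 47)))) + 100354 = ((-7 - 17)*(2 - 1*9) + (20046 - ((-3087 + 203) + 47*(1 + 234)))) + 100354 = (-24*(2 - 9) + (20046 - (-2884 + 47*235))) + 100354 = (-24*(-7) + (20046 - (-2884 + 11045))) + 100354 = (168 + (20046 - 1*8161)) + 100354 = (168 + (20046 - 8161)) + 100354 = (168 + 11885) + 100354 = 12053 + 100354 = 112407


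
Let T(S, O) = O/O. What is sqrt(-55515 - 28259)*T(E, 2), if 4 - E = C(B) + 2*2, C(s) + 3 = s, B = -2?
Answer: I*sqrt(83774) ≈ 289.44*I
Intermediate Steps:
C(s) = -3 + s
E = 5 (E = 4 - ((-3 - 2) + 2*2) = 4 - (-5 + 4) = 4 - 1*(-1) = 4 + 1 = 5)
T(S, O) = 1
sqrt(-55515 - 28259)*T(E, 2) = sqrt(-55515 - 28259)*1 = sqrt(-83774)*1 = (I*sqrt(83774))*1 = I*sqrt(83774)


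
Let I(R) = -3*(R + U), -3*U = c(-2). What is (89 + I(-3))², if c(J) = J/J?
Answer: 9801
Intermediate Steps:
c(J) = 1
U = -⅓ (U = -⅓*1 = -⅓ ≈ -0.33333)
I(R) = 1 - 3*R (I(R) = -3*(R - ⅓) = -3*(-⅓ + R) = 1 - 3*R)
(89 + I(-3))² = (89 + (1 - 3*(-3)))² = (89 + (1 + 9))² = (89 + 10)² = 99² = 9801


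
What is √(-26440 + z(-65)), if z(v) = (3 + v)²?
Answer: 2*I*√5649 ≈ 150.32*I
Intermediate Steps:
√(-26440 + z(-65)) = √(-26440 + (3 - 65)²) = √(-26440 + (-62)²) = √(-26440 + 3844) = √(-22596) = 2*I*√5649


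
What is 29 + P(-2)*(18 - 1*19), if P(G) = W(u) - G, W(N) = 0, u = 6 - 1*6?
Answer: 27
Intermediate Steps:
u = 0 (u = 6 - 6 = 0)
P(G) = -G (P(G) = 0 - G = -G)
29 + P(-2)*(18 - 1*19) = 29 + (-1*(-2))*(18 - 1*19) = 29 + 2*(18 - 19) = 29 + 2*(-1) = 29 - 2 = 27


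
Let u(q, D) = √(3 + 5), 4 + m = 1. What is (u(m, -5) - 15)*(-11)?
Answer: 165 - 22*√2 ≈ 133.89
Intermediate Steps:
m = -3 (m = -4 + 1 = -3)
u(q, D) = 2*√2 (u(q, D) = √8 = 2*√2)
(u(m, -5) - 15)*(-11) = (2*√2 - 15)*(-11) = (-15 + 2*√2)*(-11) = 165 - 22*√2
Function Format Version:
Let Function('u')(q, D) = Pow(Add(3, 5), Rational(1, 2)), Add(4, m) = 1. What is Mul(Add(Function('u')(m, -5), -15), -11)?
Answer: Add(165, Mul(-22, Pow(2, Rational(1, 2)))) ≈ 133.89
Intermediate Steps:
m = -3 (m = Add(-4, 1) = -3)
Function('u')(q, D) = Mul(2, Pow(2, Rational(1, 2))) (Function('u')(q, D) = Pow(8, Rational(1, 2)) = Mul(2, Pow(2, Rational(1, 2))))
Mul(Add(Function('u')(m, -5), -15), -11) = Mul(Add(Mul(2, Pow(2, Rational(1, 2))), -15), -11) = Mul(Add(-15, Mul(2, Pow(2, Rational(1, 2)))), -11) = Add(165, Mul(-22, Pow(2, Rational(1, 2))))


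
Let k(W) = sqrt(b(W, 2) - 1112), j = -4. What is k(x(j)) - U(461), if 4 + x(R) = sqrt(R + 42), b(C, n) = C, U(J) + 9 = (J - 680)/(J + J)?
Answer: 8517/922 + sqrt(-1116 + sqrt(38)) ≈ 9.2375 + 33.314*I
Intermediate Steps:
U(J) = -9 + (-680 + J)/(2*J) (U(J) = -9 + (J - 680)/(J + J) = -9 + (-680 + J)/((2*J)) = -9 + (-680 + J)*(1/(2*J)) = -9 + (-680 + J)/(2*J))
x(R) = -4 + sqrt(42 + R) (x(R) = -4 + sqrt(R + 42) = -4 + sqrt(42 + R))
k(W) = sqrt(-1112 + W) (k(W) = sqrt(W - 1112) = sqrt(-1112 + W))
k(x(j)) - U(461) = sqrt(-1112 + (-4 + sqrt(42 - 4))) - (-17/2 - 340/461) = sqrt(-1112 + (-4 + sqrt(38))) - (-17/2 - 340*1/461) = sqrt(-1116 + sqrt(38)) - (-17/2 - 340/461) = sqrt(-1116 + sqrt(38)) - 1*(-8517/922) = sqrt(-1116 + sqrt(38)) + 8517/922 = 8517/922 + sqrt(-1116 + sqrt(38))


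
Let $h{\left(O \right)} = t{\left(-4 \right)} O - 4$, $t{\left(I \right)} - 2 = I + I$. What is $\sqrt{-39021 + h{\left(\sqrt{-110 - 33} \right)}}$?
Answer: $\sqrt{-39025 - 6 i \sqrt{143}} \approx 0.182 - 197.55 i$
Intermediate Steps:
$t{\left(I \right)} = 2 + 2 I$ ($t{\left(I \right)} = 2 + \left(I + I\right) = 2 + 2 I$)
$h{\left(O \right)} = -4 - 6 O$ ($h{\left(O \right)} = \left(2 + 2 \left(-4\right)\right) O - 4 = \left(2 - 8\right) O - 4 = - 6 O - 4 = -4 - 6 O$)
$\sqrt{-39021 + h{\left(\sqrt{-110 - 33} \right)}} = \sqrt{-39021 - \left(4 + 6 \sqrt{-110 - 33}\right)} = \sqrt{-39021 - \left(4 + 6 \sqrt{-143}\right)} = \sqrt{-39021 - \left(4 + 6 i \sqrt{143}\right)} = \sqrt{-39025 - 6 i \sqrt{143}}$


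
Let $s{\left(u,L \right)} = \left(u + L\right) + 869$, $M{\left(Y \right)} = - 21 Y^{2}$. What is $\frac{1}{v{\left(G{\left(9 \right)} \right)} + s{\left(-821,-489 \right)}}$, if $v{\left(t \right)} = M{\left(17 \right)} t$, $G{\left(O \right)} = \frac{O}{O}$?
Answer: $- \frac{1}{6510} \approx -0.00015361$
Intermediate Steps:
$G{\left(O \right)} = 1$
$s{\left(u,L \right)} = 869 + L + u$ ($s{\left(u,L \right)} = \left(L + u\right) + 869 = 869 + L + u$)
$v{\left(t \right)} = - 6069 t$ ($v{\left(t \right)} = - 21 \cdot 17^{2} t = \left(-21\right) 289 t = - 6069 t$)
$\frac{1}{v{\left(G{\left(9 \right)} \right)} + s{\left(-821,-489 \right)}} = \frac{1}{\left(-6069\right) 1 - 441} = \frac{1}{-6069 - 441} = \frac{1}{-6510} = - \frac{1}{6510}$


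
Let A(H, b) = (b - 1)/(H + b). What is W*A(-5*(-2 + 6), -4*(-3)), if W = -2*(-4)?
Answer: -11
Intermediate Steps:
A(H, b) = (-1 + b)/(H + b)
W = 8
W*A(-5*(-2 + 6), -4*(-3)) = 8*((-1 - 4*(-3))/(-5*(-2 + 6) - 4*(-3))) = 8*((-1 + 12)/(-5*4 + 12)) = 8*(11/(-20 + 12)) = 8*(11/(-8)) = 8*(-⅛*11) = 8*(-11/8) = -11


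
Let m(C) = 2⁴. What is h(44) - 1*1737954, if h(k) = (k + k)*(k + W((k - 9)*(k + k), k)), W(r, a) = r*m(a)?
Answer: 2602558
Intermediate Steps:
m(C) = 16
W(r, a) = 16*r (W(r, a) = r*16 = 16*r)
h(k) = 2*k*(k + 32*k*(-9 + k)) (h(k) = (k + k)*(k + 16*((k - 9)*(k + k))) = (2*k)*(k + 16*((-9 + k)*(2*k))) = (2*k)*(k + 16*(2*k*(-9 + k))) = (2*k)*(k + 32*k*(-9 + k)) = 2*k*(k + 32*k*(-9 + k)))
h(44) - 1*1737954 = 44²*(-574 + 64*44) - 1*1737954 = 1936*(-574 + 2816) - 1737954 = 1936*2242 - 1737954 = 4340512 - 1737954 = 2602558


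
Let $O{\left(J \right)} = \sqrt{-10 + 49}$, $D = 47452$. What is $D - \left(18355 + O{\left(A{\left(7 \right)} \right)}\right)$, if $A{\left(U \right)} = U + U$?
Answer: $29097 - \sqrt{39} \approx 29091.0$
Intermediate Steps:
$A{\left(U \right)} = 2 U$
$O{\left(J \right)} = \sqrt{39}$
$D - \left(18355 + O{\left(A{\left(7 \right)} \right)}\right) = 47452 - \left(18355 + \sqrt{39}\right) = 29097 - \sqrt{39}$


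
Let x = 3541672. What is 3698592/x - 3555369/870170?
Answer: -1171693379541/385232090530 ≈ -3.0415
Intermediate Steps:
3698592/x - 3555369/870170 = 3698592/3541672 - 3555369/870170 = 3698592*(1/3541672) - 3555369*1/870170 = 462324/442709 - 3555369/870170 = -1171693379541/385232090530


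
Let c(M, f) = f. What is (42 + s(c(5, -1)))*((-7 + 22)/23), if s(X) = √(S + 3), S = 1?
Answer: 660/23 ≈ 28.696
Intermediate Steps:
s(X) = 2 (s(X) = √(1 + 3) = √4 = 2)
(42 + s(c(5, -1)))*((-7 + 22)/23) = (42 + 2)*((-7 + 22)/23) = 44*(15*(1/23)) = 44*(15/23) = 660/23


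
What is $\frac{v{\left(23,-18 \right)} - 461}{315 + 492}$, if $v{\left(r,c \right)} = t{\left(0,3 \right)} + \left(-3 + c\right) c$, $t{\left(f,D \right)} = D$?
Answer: $- \frac{80}{807} \approx -0.099133$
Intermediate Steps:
$v{\left(r,c \right)} = 3 + c \left(-3 + c\right)$ ($v{\left(r,c \right)} = 3 + \left(-3 + c\right) c = 3 + c \left(-3 + c\right)$)
$\frac{v{\left(23,-18 \right)} - 461}{315 + 492} = \frac{\left(3 + \left(-18\right)^{2} - -54\right) - 461}{315 + 492} = \frac{\left(3 + 324 + 54\right) - 461}{807} = \left(381 - 461\right) \frac{1}{807} = \left(-80\right) \frac{1}{807} = - \frac{80}{807}$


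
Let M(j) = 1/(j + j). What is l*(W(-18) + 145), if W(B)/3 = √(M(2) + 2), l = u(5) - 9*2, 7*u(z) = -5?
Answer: -39169/14 ≈ -2797.8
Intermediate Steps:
u(z) = -5/7 (u(z) = (⅐)*(-5) = -5/7)
l = -131/7 (l = -5/7 - 9*2 = -5/7 - 18 = -131/7 ≈ -18.714)
M(j) = 1/(2*j)
W(B) = 9/2 (W(B) = 3*√((½)/2 + 2) = 3*√((½)*(½) + 2) = 3*√(¼ + 2) = 3*√(9/4) = 3*(3/2) = 9/2)
l*(W(-18) + 145) = -131*(9/2 + 145)/7 = -131/7*299/2 = -39169/14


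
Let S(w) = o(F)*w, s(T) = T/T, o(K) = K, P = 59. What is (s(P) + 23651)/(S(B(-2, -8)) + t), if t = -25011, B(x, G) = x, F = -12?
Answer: -7884/8329 ≈ -0.94657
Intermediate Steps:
s(T) = 1
S(w) = -12*w
(s(P) + 23651)/(S(B(-2, -8)) + t) = (1 + 23651)/(-12*(-2) - 25011) = 23652/(24 - 25011) = 23652/(-24987) = 23652*(-1/24987) = -7884/8329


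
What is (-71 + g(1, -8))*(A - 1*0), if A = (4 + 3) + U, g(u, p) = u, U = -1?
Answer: -420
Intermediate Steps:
A = 6 (A = (4 + 3) - 1 = 7 - 1 = 6)
(-71 + g(1, -8))*(A - 1*0) = (-71 + 1)*(6 - 1*0) = -70*(6 + 0) = -70*6 = -420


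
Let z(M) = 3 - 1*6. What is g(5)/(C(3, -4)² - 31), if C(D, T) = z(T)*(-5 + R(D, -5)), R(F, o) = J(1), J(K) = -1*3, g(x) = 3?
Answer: 3/545 ≈ 0.0055046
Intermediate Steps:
z(M) = -3 (z(M) = 3 - 6 = -3)
J(K) = -3
R(F, o) = -3
C(D, T) = 24 (C(D, T) = -3*(-5 - 3) = -3*(-8) = 24)
g(5)/(C(3, -4)² - 31) = 3/(24² - 31) = 3/(576 - 31) = 3/545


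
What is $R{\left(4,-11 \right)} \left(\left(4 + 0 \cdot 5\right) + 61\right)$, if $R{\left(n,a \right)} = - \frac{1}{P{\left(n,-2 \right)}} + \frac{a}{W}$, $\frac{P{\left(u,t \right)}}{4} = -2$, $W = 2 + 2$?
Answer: $- \frac{1365}{8} \approx -170.63$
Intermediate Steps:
$W = 4$
$P{\left(u,t \right)} = -8$ ($P{\left(u,t \right)} = 4 \left(-2\right) = -8$)
$R{\left(n,a \right)} = \frac{1}{8} + \frac{a}{4}$ ($R{\left(n,a \right)} = - \frac{1}{-8} + \frac{a}{4} = \left(-1\right) \left(- \frac{1}{8}\right) + a \frac{1}{4} = \frac{1}{8} + \frac{a}{4}$)
$R{\left(4,-11 \right)} \left(\left(4 + 0 \cdot 5\right) + 61\right) = \left(\frac{1}{8} + \frac{1}{4} \left(-11\right)\right) \left(\left(4 + 0 \cdot 5\right) + 61\right) = \left(\frac{1}{8} - \frac{11}{4}\right) \left(\left(4 + 0\right) + 61\right) = - \frac{21 \left(4 + 61\right)}{8} = \left(- \frac{21}{8}\right) 65 = - \frac{1365}{8}$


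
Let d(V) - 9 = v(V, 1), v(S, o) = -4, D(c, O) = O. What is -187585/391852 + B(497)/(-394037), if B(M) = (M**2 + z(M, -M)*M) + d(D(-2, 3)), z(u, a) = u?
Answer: -267499331241/154404186524 ≈ -1.7325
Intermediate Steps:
d(V) = 5 (d(V) = 9 - 4 = 5)
B(M) = 5 + 2*M**2 (B(M) = (M**2 + M*M) + 5 = (M**2 + M**2) + 5 = 2*M**2 + 5 = 5 + 2*M**2)
-187585/391852 + B(497)/(-394037) = -187585/391852 + (5 + 2*497**2)/(-394037) = -187585*1/391852 + (5 + 2*247009)*(-1/394037) = -187585/391852 + (5 + 494018)*(-1/394037) = -187585/391852 + 494023*(-1/394037) = -187585/391852 - 494023/394037 = -267499331241/154404186524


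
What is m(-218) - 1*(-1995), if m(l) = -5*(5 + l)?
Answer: 3060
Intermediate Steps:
m(l) = -25 - 5*l
m(-218) - 1*(-1995) = (-25 - 5*(-218)) - 1*(-1995) = (-25 + 1090) + 1995 = 1065 + 1995 = 3060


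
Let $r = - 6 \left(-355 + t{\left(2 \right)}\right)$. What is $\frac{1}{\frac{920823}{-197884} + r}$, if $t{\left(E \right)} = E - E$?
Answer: $\frac{197884}{420572097} \approx 0.00047051$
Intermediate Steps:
$t{\left(E \right)} = 0$
$r = 2130$ ($r = - 6 \left(-355 + 0\right) = \left(-6\right) \left(-355\right) = 2130$)
$\frac{1}{\frac{920823}{-197884} + r} = \frac{1}{\frac{920823}{-197884} + 2130} = \frac{1}{920823 \left(- \frac{1}{197884}\right) + 2130} = \frac{1}{- \frac{920823}{197884} + 2130} = \frac{1}{\frac{420572097}{197884}} = \frac{197884}{420572097}$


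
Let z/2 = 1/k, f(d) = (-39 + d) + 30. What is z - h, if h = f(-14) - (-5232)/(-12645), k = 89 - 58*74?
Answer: 138260479/5905215 ≈ 23.413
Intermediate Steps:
k = -4203 (k = 89 - 4292 = -4203)
f(d) = -9 + d
h = -98689/4215 (h = (-9 - 14) - (-5232)/(-12645) = -23 - (-5232)*(-1)/12645 = -23 - 1*1744/4215 = -23 - 1744/4215 = -98689/4215 ≈ -23.414)
z = -2/4203 (z = 2/(-4203) = 2*(-1/4203) = -2/4203 ≈ -0.00047585)
z - h = -2/4203 - 1*(-98689/4215) = -2/4203 + 98689/4215 = 138260479/5905215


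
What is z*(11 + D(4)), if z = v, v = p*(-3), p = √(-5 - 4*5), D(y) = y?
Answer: -225*I ≈ -225.0*I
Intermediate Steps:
p = 5*I (p = √(-5 - 20) = √(-25) = 5*I ≈ 5.0*I)
v = -15*I (v = (5*I)*(-3) = -15*I ≈ -15.0*I)
z = -15*I ≈ -15.0*I
z*(11 + D(4)) = (-15*I)*(11 + 4) = -15*I*15 = -225*I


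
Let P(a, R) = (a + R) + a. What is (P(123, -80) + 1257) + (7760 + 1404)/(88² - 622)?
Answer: 5071885/3561 ≈ 1424.3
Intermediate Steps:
P(a, R) = R + 2*a (P(a, R) = (R + a) + a = R + 2*a)
(P(123, -80) + 1257) + (7760 + 1404)/(88² - 622) = ((-80 + 2*123) + 1257) + (7760 + 1404)/(88² - 622) = ((-80 + 246) + 1257) + 9164/(7744 - 622) = (166 + 1257) + 9164/7122 = 1423 + 9164*(1/7122) = 1423 + 4582/3561 = 5071885/3561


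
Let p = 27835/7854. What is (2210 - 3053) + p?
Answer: -6593087/7854 ≈ -839.46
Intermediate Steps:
p = 27835/7854 (p = 27835*(1/7854) = 27835/7854 ≈ 3.5441)
(2210 - 3053) + p = (2210 - 3053) + 27835/7854 = -843 + 27835/7854 = -6593087/7854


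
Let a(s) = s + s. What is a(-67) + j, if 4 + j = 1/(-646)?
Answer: -89149/646 ≈ -138.00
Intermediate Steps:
a(s) = 2*s
j = -2585/646 (j = -4 + 1/(-646) = -4 - 1/646 = -2585/646 ≈ -4.0015)
a(-67) + j = 2*(-67) - 2585/646 = -134 - 2585/646 = -89149/646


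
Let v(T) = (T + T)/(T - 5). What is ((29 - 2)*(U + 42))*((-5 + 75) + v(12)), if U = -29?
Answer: 180414/7 ≈ 25773.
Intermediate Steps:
v(T) = 2*T/(-5 + T) (v(T) = (2*T)/(-5 + T) = 2*T/(-5 + T))
((29 - 2)*(U + 42))*((-5 + 75) + v(12)) = ((29 - 2)*(-29 + 42))*((-5 + 75) + 2*12/(-5 + 12)) = (27*13)*(70 + 2*12/7) = 351*(70 + 2*12*(⅐)) = 351*(70 + 24/7) = 351*(514/7) = 180414/7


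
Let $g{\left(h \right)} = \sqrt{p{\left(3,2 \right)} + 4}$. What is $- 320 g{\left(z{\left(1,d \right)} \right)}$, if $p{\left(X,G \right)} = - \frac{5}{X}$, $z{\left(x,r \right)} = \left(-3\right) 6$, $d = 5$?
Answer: $- \frac{320 \sqrt{21}}{3} \approx -488.81$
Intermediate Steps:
$z{\left(x,r \right)} = -18$
$g{\left(h \right)} = \frac{\sqrt{21}}{3}$ ($g{\left(h \right)} = \sqrt{- \frac{5}{3} + 4} = \sqrt{\frac{7}{3}} = \frac{\sqrt{21}}{3}$)
$- 320 g{\left(z{\left(1,d \right)} \right)} = - 320 \frac{\sqrt{21}}{3} = - \frac{320 \sqrt{21}}{3}$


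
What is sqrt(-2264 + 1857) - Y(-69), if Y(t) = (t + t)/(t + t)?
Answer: -1 + I*sqrt(407) ≈ -1.0 + 20.174*I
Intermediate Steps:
Y(t) = 1 (Y(t) = (2*t)/((2*t)) = (2*t)*(1/(2*t)) = 1)
sqrt(-2264 + 1857) - Y(-69) = sqrt(-2264 + 1857) - 1*1 = sqrt(-407) - 1 = I*sqrt(407) - 1 = -1 + I*sqrt(407)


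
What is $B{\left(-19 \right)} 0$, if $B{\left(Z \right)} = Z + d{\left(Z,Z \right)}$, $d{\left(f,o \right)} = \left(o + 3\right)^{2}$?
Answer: $0$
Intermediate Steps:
$d{\left(f,o \right)} = \left(3 + o\right)^{2}$
$B{\left(Z \right)} = Z + \left(3 + Z\right)^{2}$
$B{\left(-19 \right)} 0 = \left(-19 + \left(3 - 19\right)^{2}\right) 0 = \left(-19 + \left(-16\right)^{2}\right) 0 = \left(-19 + 256\right) 0 = 237 \cdot 0 = 0$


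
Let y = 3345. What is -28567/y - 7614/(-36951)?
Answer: -343370129/41200365 ≈ -8.3342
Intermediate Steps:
-28567/y - 7614/(-36951) = -28567/3345 - 7614/(-36951) = -28567*1/3345 - 7614*(-1/36951) = -28567/3345 + 2538/12317 = -343370129/41200365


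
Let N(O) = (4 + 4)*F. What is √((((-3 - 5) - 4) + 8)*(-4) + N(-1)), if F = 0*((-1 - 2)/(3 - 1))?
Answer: 4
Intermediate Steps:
F = 0 (F = 0*(-3/2) = 0)
N(O) = 0 (N(O) = (4 + 4)*0 = 8*0 = 0)
√((((-3 - 5) - 4) + 8)*(-4) + N(-1)) = √((((-3 - 5) - 4) + 8)*(-4) + 0) = √(((-8 - 4) + 8)*(-4) + 0) = √((-12 + 8)*(-4) + 0) = √(-4*(-4) + 0) = √(16 + 0) = √16 = 4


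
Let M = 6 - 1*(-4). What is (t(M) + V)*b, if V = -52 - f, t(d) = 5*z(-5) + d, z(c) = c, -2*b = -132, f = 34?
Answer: -6666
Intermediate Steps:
b = 66 (b = -½*(-132) = 66)
M = 10 (M = 6 + 4 = 10)
t(d) = -25 + d (t(d) = 5*(-5) + d = -25 + d)
V = -86 (V = -52 - 1*34 = -52 - 34 = -86)
(t(M) + V)*b = ((-25 + 10) - 86)*66 = (-15 - 86)*66 = -101*66 = -6666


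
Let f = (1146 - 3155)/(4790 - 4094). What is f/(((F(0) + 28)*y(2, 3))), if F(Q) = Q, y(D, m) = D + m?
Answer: -287/13920 ≈ -0.020618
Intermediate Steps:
f = -2009/696 ≈ -2.8865
f/(((F(0) + 28)*y(2, 3))) = -2009*1/((0 + 28)*(2 + 3))/696 = -2009/(696*(28*5)) = -2009/696/140 = -2009/696*1/140 = -287/13920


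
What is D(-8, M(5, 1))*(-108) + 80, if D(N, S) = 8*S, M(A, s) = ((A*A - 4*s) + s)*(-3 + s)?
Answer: 38096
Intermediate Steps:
M(A, s) = (-3 + s)*(A² - 3*s) (M(A, s) = ((A² - 4*s) + s)*(-3 + s) = (A² - 3*s)*(-3 + s) = (-3 + s)*(A² - 3*s))
D(-8, M(5, 1))*(-108) + 80 = (8*(-3*5² - 3*1² + 9*1 + 1*5²))*(-108) + 80 = (8*(-3*25 - 3*1 + 9 + 1*25))*(-108) + 80 = (8*(-75 - 3 + 9 + 25))*(-108) + 80 = (8*(-44))*(-108) + 80 = -352*(-108) + 80 = 38016 + 80 = 38096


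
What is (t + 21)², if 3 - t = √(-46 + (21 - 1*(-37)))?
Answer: 588 - 96*√3 ≈ 421.72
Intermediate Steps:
t = 3 - 2*√3 (t = 3 - √(-46 + (21 - 1*(-37))) = 3 - √(-46 + (21 + 37)) = 3 - √(-46 + 58) = 3 - √12 = 3 - 2*√3 ≈ -0.46410)
(t + 21)² = ((3 - 2*√3) + 21)² = (24 - 2*√3)²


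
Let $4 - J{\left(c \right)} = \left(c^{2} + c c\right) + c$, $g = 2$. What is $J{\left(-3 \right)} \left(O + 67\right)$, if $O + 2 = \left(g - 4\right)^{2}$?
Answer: $-759$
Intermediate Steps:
$O = 2$ ($O = -2 + \left(2 - 4\right)^{2} = -2 + \left(-2\right)^{2} = -2 + 4 = 2$)
$J{\left(c \right)} = 4 - c - 2 c^{2}$ ($J{\left(c \right)} = 4 - \left(\left(c^{2} + c c\right) + c\right) = 4 - \left(\left(c^{2} + c^{2}\right) + c\right) = 4 - \left(2 c^{2} + c\right) = 4 - \left(c + 2 c^{2}\right) = 4 - c - 2 c^{2}$)
$J{\left(-3 \right)} \left(O + 67\right) = \left(4 - -3 - 2 \left(-3\right)^{2}\right) \left(2 + 67\right) = \left(4 + 3 - 18\right) 69 = \left(-11\right) 69 = -759$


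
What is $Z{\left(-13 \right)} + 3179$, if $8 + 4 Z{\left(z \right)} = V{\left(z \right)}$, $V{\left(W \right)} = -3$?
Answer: $\frac{12705}{4} \approx 3176.3$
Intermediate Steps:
$Z{\left(z \right)} = - \frac{11}{4}$ ($Z{\left(z \right)} = -2 + \frac{1}{4} \left(-3\right) = -2 - \frac{3}{4} = - \frac{11}{4}$)
$Z{\left(-13 \right)} + 3179 = - \frac{11}{4} + 3179 = \frac{12705}{4}$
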